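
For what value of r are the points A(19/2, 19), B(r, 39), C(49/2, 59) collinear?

17

Collinearity: (B − A) must be parallel to (C − A) = (15, 40).
Cross-multiplying the components: (r − 19/2)·(40) = (20)·(15).
Solving gives r = 17.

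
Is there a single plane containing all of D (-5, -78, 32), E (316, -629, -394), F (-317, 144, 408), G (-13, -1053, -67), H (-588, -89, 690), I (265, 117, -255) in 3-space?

The plane through D, E, F has normal n = DE × DF = (-112604, 12216, -100650) and equation n·P = -3610628.
Checking the remaining points: n·G = -4656046, n·H = -4324572, n·I = -2745038.
Since n·G = -4656046 ≠ -3610628, G is off the plane and the points are not all coplanar.

No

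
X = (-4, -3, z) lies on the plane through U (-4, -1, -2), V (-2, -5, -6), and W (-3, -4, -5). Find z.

-4

The plane through U, V, W has equation 2y − 2z = 2.
Substituting X: (-2)z + (-6) = 2, so z = -4.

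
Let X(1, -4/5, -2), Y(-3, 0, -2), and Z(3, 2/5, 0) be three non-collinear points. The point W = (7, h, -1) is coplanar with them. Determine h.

Coplanarity requires XY · (XZ × XW) = 0.
XY = (-4, 4/5, 0), XZ = (2, 6/5, 2); the triple product is linear in h with coefficient 8 and constant term 48/5.
Setting it to zero: h = -6/5.

-6/5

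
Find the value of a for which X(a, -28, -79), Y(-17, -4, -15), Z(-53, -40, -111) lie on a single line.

-41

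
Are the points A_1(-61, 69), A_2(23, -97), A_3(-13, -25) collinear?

A_1A_2 = (84, -166), A_1A_3 = (48, -94).
If collinear, A_1A_3 would be a scalar multiple of A_1A_2. But (84)·(-94) ≠ (-166)·(48) (difference 72), so they are not parallel; the points are not collinear.

No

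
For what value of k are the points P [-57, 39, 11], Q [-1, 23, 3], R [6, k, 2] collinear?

Direction PQ = (56, -16, -8). From the x-coordinate of R, the parameter along the line is τ = (6 − (-57))/56 = 9/8.
Then k = 39 + 9/8·(-16) = 21.

21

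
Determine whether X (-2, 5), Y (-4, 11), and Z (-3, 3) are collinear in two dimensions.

No

XY = (-2, 6), XZ = (-1, -2).
If collinear, XZ would be a scalar multiple of XY. But (-2)·(-2) ≠ (6)·(-1) (difference 10), so they are not parallel; the points are not collinear.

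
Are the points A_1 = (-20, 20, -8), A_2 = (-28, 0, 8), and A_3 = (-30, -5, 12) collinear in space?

Yes

A_1A_2 = (-8, -20, 16), A_1A_3 = (-10, -25, 20).
Each component of A_1A_3 is 5/4 times the corresponding component of A_1A_2, so A_1A_3 = 5/4·A_1A_2 and the points are collinear.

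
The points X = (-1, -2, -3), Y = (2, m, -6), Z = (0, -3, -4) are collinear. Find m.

-5

Collinearity requires XY × XZ = 0; each component is linear in m.
The x-component gives (-1)m + (-5) = 0, so m = -5.
The remaining components then also vanish.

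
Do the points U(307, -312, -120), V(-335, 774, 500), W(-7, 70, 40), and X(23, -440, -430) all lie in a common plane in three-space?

With U as base: UV = (-642, 1086, 620), UW = (-314, 382, 160), UX = (-284, -128, -310).
UW × UX = (-97940, -142780, 148680).
UV · (UW × UX) = 0.
The scalar triple product vanishes, so the four points are coplanar.

Yes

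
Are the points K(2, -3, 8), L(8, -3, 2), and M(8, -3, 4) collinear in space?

KL = (6, 0, -6), KM = (6, 0, -4).
Comparing components 3 and 1: (-6)(6) − (6)(-4) = -12 ≠ 0, so KL and KM are not parallel and the points are not collinear.

No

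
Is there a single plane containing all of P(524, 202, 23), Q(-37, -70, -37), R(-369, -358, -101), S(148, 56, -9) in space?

A normal to the plane through P, Q, R is n = PQ × PR = (128, -15984, 71264).
The plane has equation n·X = -1522624. For S: n·S = -1517536.
-1517536 ≠ -1522624, so S is off the plane.

No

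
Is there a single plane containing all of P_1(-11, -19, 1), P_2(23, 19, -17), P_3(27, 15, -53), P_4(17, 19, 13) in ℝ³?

With P_1 as base: P_1P_2 = (34, 38, -18), P_1P_3 = (38, 34, -54), P_1P_4 = (28, 38, 12).
P_1P_3 × P_1P_4 = (2460, -1968, 492).
P_1P_2 · (P_1P_3 × P_1P_4) = 0.
The scalar triple product vanishes, so the four points are coplanar.

Yes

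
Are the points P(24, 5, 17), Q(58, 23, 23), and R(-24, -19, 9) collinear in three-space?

No

PQ = (34, 18, 6), PR = (-48, -24, -8).
PQ × PR = (0, -16, 48).
The cross product is nonzero, so the points do not lie on one line.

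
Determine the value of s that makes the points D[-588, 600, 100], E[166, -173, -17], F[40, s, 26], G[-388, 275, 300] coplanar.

The points are coplanar iff DE · (DF × DG) = 0.
Expanding, this is linear in s: (174200)s + (9755200) = 0.
So s = -56.

-56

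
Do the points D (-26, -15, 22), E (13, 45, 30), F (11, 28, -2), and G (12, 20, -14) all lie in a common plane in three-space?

No

The four points are coplanar iff the 3×3 determinant with rows DE, DF, DG is zero.
Rows: (39, 60, 8), (37, 43, -24), (38, 35, -36).
Expanding along the first row: (39)(-708) − (60)(-420) + (8)(-339) = -5124.
Nonzero ⇒ not coplanar.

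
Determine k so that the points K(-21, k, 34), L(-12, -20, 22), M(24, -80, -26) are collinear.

Collinearity requires KL × KM = 0; each component is linear in k.
The x-component gives (48)k + (240) = 0, so k = -5.
The remaining components then also vanish.

-5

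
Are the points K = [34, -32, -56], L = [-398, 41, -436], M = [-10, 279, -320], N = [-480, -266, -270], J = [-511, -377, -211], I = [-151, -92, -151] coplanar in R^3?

The plane through K, L, M has normal n = KL × KM = (98908, -97328, -131140) and equation n·P = 13821208.
Checking the remaining points: n·N = 13821208, n·J = 13821208, n·I = 13821208.
All equal 13821208, so all 6 points lie in one plane.

Yes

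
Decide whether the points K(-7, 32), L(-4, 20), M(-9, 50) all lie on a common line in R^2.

KL = (3, -12), KM = (-2, 18).
det[KL; KM] = (3)(18) − (-12)(-2) = 30.
The determinant is nonzero, so they are not collinear.

No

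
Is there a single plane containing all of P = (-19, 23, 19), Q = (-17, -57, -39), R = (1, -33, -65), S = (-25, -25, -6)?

With P as base: PQ = (2, -80, -58), PR = (20, -56, -84), PS = (-6, -48, -25).
PR × PS = (-2632, 1004, -1296).
PQ · (PR × PS) = -10416.
Since -10416 ≠ 0, the four points are not coplanar.

No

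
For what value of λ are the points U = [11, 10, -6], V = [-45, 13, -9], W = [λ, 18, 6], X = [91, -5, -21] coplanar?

Normal to plane UVX: n = (-90, -1080, 600); plane equation n·P = -15390.
Requiring n·W = -15390: (-90)λ + (-15840) = -15390.
So λ = -5.

-5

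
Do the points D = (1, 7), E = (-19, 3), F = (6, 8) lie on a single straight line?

Yes

DE = (-20, -4), DF = (5, 1).
Checking proportionality: DF = -1/4·DE, so the vectors are parallel and the points are collinear.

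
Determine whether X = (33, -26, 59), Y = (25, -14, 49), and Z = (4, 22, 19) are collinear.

No

XY = (-8, 12, -10), XZ = (-29, 48, -40).
XY × XZ = (0, -30, -36).
The cross product is nonzero, so the points do not lie on one line.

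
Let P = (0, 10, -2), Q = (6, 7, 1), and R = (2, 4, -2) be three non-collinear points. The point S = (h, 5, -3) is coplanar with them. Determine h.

Coplanarity requires PQ · (PR × PS) = 0.
PQ = (6, -3, 3), PR = (2, -6, 0); the triple product is linear in h with coefficient 18 and constant term 0.
Setting it to zero: h = 0.

0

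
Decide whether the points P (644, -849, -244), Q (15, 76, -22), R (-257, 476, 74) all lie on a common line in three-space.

Yes

PQ = (-629, 925, 222), PR = (-901, 1325, 318).
Each component of PR is 53/37 times the corresponding component of PQ, so PR = 53/37·PQ and the points are collinear.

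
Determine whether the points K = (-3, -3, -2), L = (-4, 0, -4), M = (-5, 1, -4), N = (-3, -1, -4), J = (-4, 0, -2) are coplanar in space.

No

The plane through K, L, M has normal n = KL × KM = (2, 2, 2) and equation n·P = -16.
Checking the remaining points: n·N = -16, n·J = -12.
Since n·J = -12 ≠ -16, J is off the plane and the points are not all coplanar.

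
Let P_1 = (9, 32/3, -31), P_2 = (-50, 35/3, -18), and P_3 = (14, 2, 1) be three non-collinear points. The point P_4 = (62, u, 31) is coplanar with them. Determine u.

A normal to the plane is n = P_1P_2 × P_1P_3 = (434/3, 1953, 1519/3).
P_4 lies in the plane iff n · P_1P_4 = 0.
This gives (1953)u + (18228) = 0, so u = -28/3.

-28/3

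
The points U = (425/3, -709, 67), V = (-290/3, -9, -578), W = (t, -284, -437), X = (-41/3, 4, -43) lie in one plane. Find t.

-21

Coplanarity ⇔ det[UV; UW; UX] = 0.
Expanding, this is linear in t: (-382885)t + (-8040585) = 0.
So t = -21.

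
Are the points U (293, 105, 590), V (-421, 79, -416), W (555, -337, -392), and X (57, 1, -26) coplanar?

A normal to the plane through U, V, W is n = UV × UW = (-419120, -964720, 322400).
The plane has equation n·P = -33881760. For X: n·X = -33236960.
-33236960 ≠ -33881760, so X is off the plane.

No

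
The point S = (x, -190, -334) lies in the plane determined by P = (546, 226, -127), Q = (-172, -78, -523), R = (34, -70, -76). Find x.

-293

The plane through P, Q, R has equation −132720x + 239370y + 56880z = -25591260.
Substituting S: (-132720)x + (-64478220) = -25591260, so x = -293.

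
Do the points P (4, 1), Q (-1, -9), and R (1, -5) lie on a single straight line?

PQ = (-5, -10), PR = (-3, -6).
Twice the signed area of △PQR is (-5)(-6) − (-10)(-3) = 0.
The triangle is degenerate (zero area), so the points are collinear.

Yes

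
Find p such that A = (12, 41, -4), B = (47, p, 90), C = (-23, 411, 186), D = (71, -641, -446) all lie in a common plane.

The points are coplanar iff AB · (AC × AD) = 0.
Expanding, this is linear in p: (-4260)p + (-822180) = 0.
So p = -193.

-193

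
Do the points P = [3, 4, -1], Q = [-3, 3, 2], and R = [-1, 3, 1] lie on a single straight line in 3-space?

No

PQ = (-6, -1, 3), PR = (-4, -1, 2).
PQ × PR = (1, 0, 2).
The cross product is nonzero, so the points do not lie on one line.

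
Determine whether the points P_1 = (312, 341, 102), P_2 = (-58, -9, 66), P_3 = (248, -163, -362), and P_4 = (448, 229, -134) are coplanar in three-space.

No

With P_1 as base: P_1P_2 = (-370, -350, -36), P_1P_3 = (-64, -504, -464), P_1P_4 = (136, -112, -236).
P_1P_3 × P_1P_4 = (66976, -78208, 75712).
P_1P_2 · (P_1P_3 × P_1P_4) = -133952.
Since -133952 ≠ 0, the four points are not coplanar.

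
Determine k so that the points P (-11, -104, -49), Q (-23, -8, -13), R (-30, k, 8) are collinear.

48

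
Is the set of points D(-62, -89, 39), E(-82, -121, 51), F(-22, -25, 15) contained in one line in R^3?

Yes

DE = (-20, -32, 12), DF = (40, 64, -24).
Each component of DF is -2 times the corresponding component of DE, so DF = -2·DE and the points are collinear.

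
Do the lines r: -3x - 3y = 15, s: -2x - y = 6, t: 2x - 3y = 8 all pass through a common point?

Intersecting r and s: solving the 2×2 system gives (x, y) = (-1, -4).
Substitute into t: (2)(-1) + (-3)(-4) = 10.
But t requires 8 ≠ 10, so the three lines have no common point.

No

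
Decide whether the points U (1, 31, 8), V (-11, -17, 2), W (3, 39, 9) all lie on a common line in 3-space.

Yes

UV = (-12, -48, -6), UW = (2, 8, 1).
UV × UW = (0, 0, 0).
The cross product vanishes, so the three points are collinear.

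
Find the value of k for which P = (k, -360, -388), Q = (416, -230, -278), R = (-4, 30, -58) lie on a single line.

Direction QR = (-420, 260, 220). From the y-coordinate of P, the parameter along the line is τ = (-360 − (-230))/260 = -1/2.
Then k = 416 + (-1/2)·(-420) = 626.

626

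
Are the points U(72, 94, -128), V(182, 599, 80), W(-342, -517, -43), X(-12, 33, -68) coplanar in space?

With U as base: UV = (110, 505, 208), UW = (-414, -611, 85), UX = (-84, -61, 60).
UW × UX = (-31475, 17700, -26070).
UV · (UW × UX) = 53690.
Since 53690 ≠ 0, the four points are not coplanar.

No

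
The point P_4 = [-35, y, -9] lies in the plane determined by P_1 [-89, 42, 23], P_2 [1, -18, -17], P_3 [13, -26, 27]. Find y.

Coplanarity requires P_1P_2 · (P_1P_3 × P_1P_4) = 0.
P_1P_2 = (90, -60, -40), P_1P_3 = (102, -68, 4); the triple product is linear in y with coefficient -4440 and constant term 26640.
Setting it to zero: y = 6.

6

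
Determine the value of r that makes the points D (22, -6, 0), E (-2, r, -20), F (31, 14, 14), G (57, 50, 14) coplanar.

-50

Normal to plane DFG: n = (-504, 364, -196); plane equation n·P = -13272.
Requiring n·E = -13272: (364)r + (4928) = -13272.
So r = -50.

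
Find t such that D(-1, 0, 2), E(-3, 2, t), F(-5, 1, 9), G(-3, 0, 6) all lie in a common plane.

4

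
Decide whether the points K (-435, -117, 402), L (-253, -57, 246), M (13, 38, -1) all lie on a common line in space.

KL = (182, 60, -156), KM = (448, 155, -403).
KL × KM = (0, 3458, 1330).
The cross product is nonzero, so the points do not lie on one line.

No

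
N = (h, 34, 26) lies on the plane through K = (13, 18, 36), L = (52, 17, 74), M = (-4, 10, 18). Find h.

A normal to the plane is n = KL × KM = (322, 56, -329).
N lies in the plane iff n · KN = 0.
This gives (322)h + (0) = 0, so h = 0.

0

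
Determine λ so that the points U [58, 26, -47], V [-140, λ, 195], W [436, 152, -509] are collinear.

-40

Collinearity requires UV × UW = 0; each component is linear in λ.
The x-component gives (-462)λ + (-18480) = 0, so λ = -40.
The remaining components then also vanish.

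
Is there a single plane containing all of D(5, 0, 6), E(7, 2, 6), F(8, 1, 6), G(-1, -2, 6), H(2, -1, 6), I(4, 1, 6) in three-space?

The plane through D, E, F has normal n = DE × DF = (0, 0, -4) and equation n·P = -24.
Checking the remaining points: n·G = -24, n·H = -24, n·I = -24.
All equal -24, so all 6 points lie in one plane.

Yes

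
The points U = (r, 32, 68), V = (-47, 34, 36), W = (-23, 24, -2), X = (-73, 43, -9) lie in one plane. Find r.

The points are coplanar iff UV · (UW × UX) = 0.
Expanding, this is linear in r: (-792)r + (-31680) = 0.
So r = -40.

-40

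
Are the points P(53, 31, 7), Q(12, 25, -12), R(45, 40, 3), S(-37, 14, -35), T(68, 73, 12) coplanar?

No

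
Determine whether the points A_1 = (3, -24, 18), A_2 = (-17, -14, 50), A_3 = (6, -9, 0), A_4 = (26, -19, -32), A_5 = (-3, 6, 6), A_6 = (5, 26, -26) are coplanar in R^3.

Yes

The plane through A_1, A_2, A_3 has normal n = A_1A_2 × A_1A_3 = (-660, -264, -330) and equation n·P = -1584.
Checking the remaining points: n·A_4 = -1584, n·A_5 = -1584, n·A_6 = -1584.
All equal -1584, so all 6 points lie in one plane.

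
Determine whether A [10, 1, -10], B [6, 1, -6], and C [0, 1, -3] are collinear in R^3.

No

AB = (-4, 0, 4), AC = (-10, 0, 7).
AB × AC = (0, -12, 0).
The cross product is nonzero, so the points do not lie on one line.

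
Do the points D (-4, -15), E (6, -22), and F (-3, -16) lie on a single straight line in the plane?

DE = (10, -7), DF = (1, -1).
det[DE; DF] = (10)(-1) − (-7)(1) = -3.
The determinant is nonzero, so they are not collinear.

No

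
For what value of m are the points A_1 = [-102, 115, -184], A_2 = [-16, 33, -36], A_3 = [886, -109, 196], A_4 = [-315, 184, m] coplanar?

-304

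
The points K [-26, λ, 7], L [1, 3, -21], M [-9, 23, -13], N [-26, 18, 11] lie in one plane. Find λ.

The points are coplanar iff KL · (KM × KN) = 0.
Expanding, this is linear in λ: (-104)λ + (3432) = 0.
So λ = 33.

33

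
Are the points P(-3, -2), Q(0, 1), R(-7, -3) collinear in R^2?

PQ = (3, 3), PR = (-4, -1).
det[PQ; PR] = (3)(-1) − (3)(-4) = 9.
The determinant is nonzero, so they are not collinear.

No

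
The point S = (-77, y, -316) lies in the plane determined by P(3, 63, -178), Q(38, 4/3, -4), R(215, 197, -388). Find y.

Coplanarity requires PQ · (PR × PS) = 0.
PQ = (35, -185/3, 174), PR = (212, 134, -210); the triple product is linear in y with coefficient 44238 and constant term -4409054.
Setting it to zero: y = 299/3.

299/3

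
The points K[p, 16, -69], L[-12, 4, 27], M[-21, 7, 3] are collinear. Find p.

-48

Collinearity requires KL × KM = 0; each component is linear in p.
The y-component gives (-24)p + (-1152) = 0, so p = -48.
The remaining components then also vanish.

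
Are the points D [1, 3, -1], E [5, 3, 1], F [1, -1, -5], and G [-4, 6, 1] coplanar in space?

No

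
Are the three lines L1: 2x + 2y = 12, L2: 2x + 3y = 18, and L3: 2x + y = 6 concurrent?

Yes

Lines aᵢx + bᵢy = cᵢ with pairwise distinct directions are concurrent exactly when det[aᵢ bᵢ cᵢ] = 0.
Here the determinant is 0.
It vanishes, so the lines are concurrent at (0, 6).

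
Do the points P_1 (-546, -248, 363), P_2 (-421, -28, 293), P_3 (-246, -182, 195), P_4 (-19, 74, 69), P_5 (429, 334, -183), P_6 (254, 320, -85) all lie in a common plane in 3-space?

The plane through P_1, P_2, P_3 has normal n = P_1P_2 × P_1P_3 = (-32340, 0, -57750) and equation n·P = -3305610.
Checking the remaining points: n·P_4 = -3370290, n·P_5 = -3305610, n·P_6 = -3305610.
Since n·P_4 = -3370290 ≠ -3305610, P_4 is off the plane and the points are not all coplanar.

No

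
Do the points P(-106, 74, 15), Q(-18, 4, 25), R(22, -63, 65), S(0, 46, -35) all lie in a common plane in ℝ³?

With P as base: PQ = (88, -70, 10), PR = (128, -137, 50), PS = (106, -28, -50).
PR × PS = (8250, 11700, 10938).
PQ · (PR × PS) = 16380.
Since 16380 ≠ 0, the four points are not coplanar.

No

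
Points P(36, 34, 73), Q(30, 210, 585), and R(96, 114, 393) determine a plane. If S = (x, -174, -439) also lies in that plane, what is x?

The plane through P, Q, R has equation 15360x + 32640y − 11040z = 856800.
Substituting S: (15360)x + (-832800) = 856800, so x = 110.

110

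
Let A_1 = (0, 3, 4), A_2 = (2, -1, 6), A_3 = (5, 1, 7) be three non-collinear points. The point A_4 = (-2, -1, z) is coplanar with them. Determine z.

Coplanarity requires A_1A_2 · (A_1A_3 × A_1A_4) = 0.
A_1A_2 = (2, -4, 2), A_1A_3 = (5, -2, 3); the triple product is linear in z with coefficient 16 and constant term -64.
Setting it to zero: z = 4.

4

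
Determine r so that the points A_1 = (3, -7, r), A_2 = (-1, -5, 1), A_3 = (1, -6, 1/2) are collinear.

0

Direction A_2A_3 = (2, -1, -1/2). From the x-coordinate of A_1, the parameter along the line is τ = (3 − (-1))/2 = 2.
Then r = 1 + 2·(-1/2) = 0.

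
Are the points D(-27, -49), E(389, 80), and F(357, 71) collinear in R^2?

No

DE = (416, 129), DF = (384, 120).
Twice the signed area of △DEF is (416)(120) − (129)(384) = 384.
The area is nonzero, so the three points are not collinear.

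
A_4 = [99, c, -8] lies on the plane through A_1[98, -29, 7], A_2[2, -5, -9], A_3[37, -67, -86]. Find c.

-39

The plane through A_1, A_2, A_3 has equation −2840x − 7952y + 5112z = -11928.
Substituting A_4: (-7952)c + (-322056) = -11928, so c = -39.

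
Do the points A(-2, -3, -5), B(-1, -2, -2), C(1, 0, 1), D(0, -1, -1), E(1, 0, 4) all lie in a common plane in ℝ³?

The plane through A, B, C has normal n = AB × AC = (-3, 3, 0) and equation n·P = -3.
Checking the remaining points: n·D = -3, n·E = -3.
All equal -3, so all 5 points lie in one plane.

Yes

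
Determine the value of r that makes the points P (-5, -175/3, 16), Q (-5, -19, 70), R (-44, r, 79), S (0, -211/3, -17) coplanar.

Normal to plane PQS: n = (-650, 270, -590/3); plane equation n·X = -46940/3.
Requiring n·R = -46940/3: (270)r + (39190/3) = -46940/3.
So r = -319/3.

-319/3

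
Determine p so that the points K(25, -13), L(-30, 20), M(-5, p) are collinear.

5

Collinearity: (M − K) must be parallel to (L − K) = (-55, 33).
Cross-multiplying the components: (p − (-13))·(-55) = (-30)·(33).
Solving gives p = 5.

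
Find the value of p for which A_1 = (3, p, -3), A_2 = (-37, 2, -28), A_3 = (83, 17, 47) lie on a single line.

Collinearity requires A_1A_2 × A_1A_3 = 0; each component is linear in p.
The x-component gives (-75)p + (525) = 0, so p = 7.
The remaining components then also vanish.

7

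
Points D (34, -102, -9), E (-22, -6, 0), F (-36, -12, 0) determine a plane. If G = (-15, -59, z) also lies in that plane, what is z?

-21/5

The plane through D, E, F has equation 54x − 126y + 1680z = -432.
Substituting G: (1680)z + (6624) = -432, so z = -21/5.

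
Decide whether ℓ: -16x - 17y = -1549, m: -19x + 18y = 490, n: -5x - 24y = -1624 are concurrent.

Yes

The three lines meet at one point iff the augmented coefficient matrix [aᵢ bᵢ cᵢ] has rank < 3, i.e. its determinant vanishes.
Here the determinant is 0.
It vanishes, so the lines are concurrent at (32, 61).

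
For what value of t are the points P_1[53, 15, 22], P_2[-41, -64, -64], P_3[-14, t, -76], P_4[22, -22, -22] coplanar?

Normal to plane P_1P_2P_4: n = (294, -1470, 1029); plane equation n·P = 16170.
Requiring n·P_3 = 16170: (-1470)t + (-82320) = 16170.
So t = -67.

-67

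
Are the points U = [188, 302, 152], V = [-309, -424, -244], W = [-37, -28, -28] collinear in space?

UV = (-497, -726, -396), UW = (-225, -330, -180).
UV × UW = (0, -360, 660).
The cross product is nonzero, so the points do not lie on one line.

No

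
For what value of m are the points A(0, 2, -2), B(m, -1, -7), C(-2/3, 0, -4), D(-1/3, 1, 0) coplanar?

Normal to plane ACD: n = (-6, 2, 0); plane equation n·P = 4.
Requiring n·B = 4: (-6)m + (-2) = 4.
So m = -1.

-1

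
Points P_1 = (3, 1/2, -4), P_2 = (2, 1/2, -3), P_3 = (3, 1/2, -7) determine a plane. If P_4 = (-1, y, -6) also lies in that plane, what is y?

A normal to the plane is n = P_1P_2 × P_1P_3 = (0, -3, 0).
P_4 lies in the plane iff n · P_1P_4 = 0.
This gives (-3)y + (3/2) = 0, so y = 1/2.

1/2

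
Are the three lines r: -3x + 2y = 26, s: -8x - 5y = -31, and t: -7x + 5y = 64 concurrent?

No

Intersecting r and s: solving the 2×2 system gives (x, y) = (-68/31, 301/31).
Substitute into t: (-7)(-68/31) + (5)(301/31) = 1981/31.
But t requires 64 ≠ 1981/31, so the three lines have no common point.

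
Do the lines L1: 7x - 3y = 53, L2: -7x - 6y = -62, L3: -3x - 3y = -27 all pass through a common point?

Yes

The three lines meet at one point iff the augmented coefficient matrix [aᵢ bᵢ cᵢ] has rank < 3, i.e. its determinant vanishes.
Here the determinant is 0.
It vanishes, so the lines are concurrent at (8, 1).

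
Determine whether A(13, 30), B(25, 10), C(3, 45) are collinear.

AB = (12, -20), AC = (-10, 15).
If collinear, AC would be a scalar multiple of AB. But (12)·(15) ≠ (-20)·(-10) (difference -20), so they are not parallel; the points are not collinear.

No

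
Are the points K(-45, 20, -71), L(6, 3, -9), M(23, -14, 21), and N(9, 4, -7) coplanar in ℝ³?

A normal to the plane through K, L, M is n = KL × KM = (544, -476, -578).
The plane has equation n·P = 7038. For N: n·N = 7038.
Equal, so N lies in the plane and all four are coplanar.

Yes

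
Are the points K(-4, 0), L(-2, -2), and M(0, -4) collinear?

KL = (2, -2), KM = (4, -4).
Checking proportionality: KM = 2·KL, so the vectors are parallel and the points are collinear.

Yes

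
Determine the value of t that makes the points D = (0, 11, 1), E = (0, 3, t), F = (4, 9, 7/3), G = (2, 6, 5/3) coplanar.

1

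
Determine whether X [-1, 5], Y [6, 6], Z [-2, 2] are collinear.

No

XY = (7, 1), XZ = (-1, -3).
det[XY; XZ] = (7)(-3) − (1)(-1) = -20.
The determinant is nonzero, so they are not collinear.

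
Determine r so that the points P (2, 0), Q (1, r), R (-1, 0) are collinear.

0

The three points are collinear iff det[PQ; PR] = 0.
This determinant is linear in r: (3)r + (0) = 0, so r = 0.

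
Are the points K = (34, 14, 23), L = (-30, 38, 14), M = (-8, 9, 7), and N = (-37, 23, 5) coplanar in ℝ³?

No

A normal to the plane through K, L, M is n = KL × KM = (-429, -646, 1328).
The plane has equation n·P = 6914. For N: n·N = 7655.
7655 ≠ 6914, so N is off the plane.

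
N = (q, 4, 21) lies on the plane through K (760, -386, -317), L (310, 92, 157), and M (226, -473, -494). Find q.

A normal to the plane is n = KL × KM = (-43368, -332766, 294402).
N lies in the plane iff n · KN = 0.
This gives (-43368)q + (2688816) = 0, so q = 62.

62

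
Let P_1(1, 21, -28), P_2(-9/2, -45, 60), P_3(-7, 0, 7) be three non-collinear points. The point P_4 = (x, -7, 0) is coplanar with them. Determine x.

The plane through P_1, P_2, P_3 has equation −462x − (1023/2)y − (825/2)z = 693/2.
Substituting P_4: (-462)x + (7161/2) = 693/2, so x = 7.

7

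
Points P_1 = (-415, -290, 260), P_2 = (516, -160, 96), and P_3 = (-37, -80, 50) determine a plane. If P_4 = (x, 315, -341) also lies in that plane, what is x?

The plane through P_1, P_2, P_3 has equation 7140x + 133518y + 146370z = -3627120.
Substituting P_4: (7140)x + (-7854000) = -3627120, so x = 592.

592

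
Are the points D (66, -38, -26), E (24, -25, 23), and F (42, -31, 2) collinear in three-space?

No

DE = (-42, 13, 49), DF = (-24, 7, 28).
DE × DF = (21, 0, 18).
The cross product is nonzero, so the points do not lie on one line.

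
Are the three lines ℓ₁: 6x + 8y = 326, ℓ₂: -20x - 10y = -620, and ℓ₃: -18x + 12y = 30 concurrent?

Lines aᵢx + bᵢy = cᵢ with pairwise distinct directions are concurrent exactly when det[aᵢ bᵢ cᵢ] = 0.
Here the determinant is 0.
It vanishes, so the lines are concurrent at (17, 28).

Yes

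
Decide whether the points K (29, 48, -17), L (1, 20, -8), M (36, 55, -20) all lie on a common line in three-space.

No

KL = (-28, -28, 9), KM = (7, 7, -3).
KL × KM = (21, -21, 0).
The cross product is nonzero, so the points do not lie on one line.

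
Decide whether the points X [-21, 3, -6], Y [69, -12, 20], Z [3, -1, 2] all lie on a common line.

No

XY = (90, -15, 26), XZ = (24, -4, 8).
XY × XZ = (-16, -96, 0).
The cross product is nonzero, so the points do not lie on one line.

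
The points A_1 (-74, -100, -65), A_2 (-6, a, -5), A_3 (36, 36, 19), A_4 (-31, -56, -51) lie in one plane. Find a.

Coplanarity ⇔ det[A_1A_2; A_1A_3; A_1A_4] = 0.
Expanding, this is linear in a: (2072)a + (24864) = 0.
So a = -12.

-12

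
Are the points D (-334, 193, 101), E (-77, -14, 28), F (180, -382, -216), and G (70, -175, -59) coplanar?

With D as base: DE = (257, -207, -73), DF = (514, -575, -317), DG = (404, -368, -160).
DF × DG = (-24656, -45828, 43148).
DE · (DF × DG) = 0.
The scalar triple product vanishes, so the four points are coplanar.

Yes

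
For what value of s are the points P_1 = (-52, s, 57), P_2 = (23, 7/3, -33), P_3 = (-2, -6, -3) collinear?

Direction P_2P_3 = (-25, -25/3, 30). From the x-coordinate of P_1, the parameter along the line is τ = (-52 − 23)/(-25) = 3.
Then s = 7/3 + 3·(-25/3) = -68/3.

-68/3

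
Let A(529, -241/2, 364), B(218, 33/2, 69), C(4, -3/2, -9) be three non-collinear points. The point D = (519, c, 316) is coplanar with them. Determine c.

A normal to the plane is n = AB × AC = (-15996, 38872, 34916).
D lies in the plane iff n · AD = 0.
This gives (38872)c + (3168068) = 0, so c = -163/2.

-163/2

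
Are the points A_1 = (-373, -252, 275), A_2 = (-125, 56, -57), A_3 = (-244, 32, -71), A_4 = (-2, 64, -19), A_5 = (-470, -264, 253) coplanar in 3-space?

Yes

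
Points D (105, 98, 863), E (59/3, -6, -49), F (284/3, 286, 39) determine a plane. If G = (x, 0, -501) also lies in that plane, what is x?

A normal to the plane is n = DE × DF = (257152, -182672/3, -51352/3).
G lies in the plane iff n · DG = 0.
This gives (257152)x + (2314368) = 0, so x = -9.

-9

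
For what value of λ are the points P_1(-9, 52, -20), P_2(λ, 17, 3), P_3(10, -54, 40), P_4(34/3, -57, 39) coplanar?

The points are coplanar iff P_1P_2 · (P_1P_3 × P_1P_4) = 0.
Expanding, this is linear in λ: (286)λ + (3146/3) = 0.
So λ = -11/3.

-11/3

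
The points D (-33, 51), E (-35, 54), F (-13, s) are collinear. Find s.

21

Collinearity: (F − D) must be parallel to (E − D) = (-2, 3).
Cross-multiplying the components: (s − 51)·(-2) = (20)·(3).
Solving gives s = 21.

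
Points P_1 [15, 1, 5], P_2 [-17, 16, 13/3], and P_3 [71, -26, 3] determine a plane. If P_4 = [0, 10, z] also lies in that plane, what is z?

13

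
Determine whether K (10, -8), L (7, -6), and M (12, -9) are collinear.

No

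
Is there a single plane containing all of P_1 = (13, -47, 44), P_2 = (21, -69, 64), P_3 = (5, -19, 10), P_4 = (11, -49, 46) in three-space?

No

With P_1 as base: P_1P_2 = (8, -22, 20), P_1P_3 = (-8, 28, -34), P_1P_4 = (-2, -2, 2).
P_1P_3 × P_1P_4 = (-12, 84, 72).
P_1P_2 · (P_1P_3 × P_1P_4) = -504.
Since -504 ≠ 0, the four points are not coplanar.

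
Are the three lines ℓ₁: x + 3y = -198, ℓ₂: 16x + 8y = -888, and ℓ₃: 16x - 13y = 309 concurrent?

Intersecting ℓ₁ and ℓ₂: solving the 2×2 system gives (x, y) = (-27, -57).
Substitute into ℓ₃: (16)(-27) + (-13)(-57) = 309.
This equals 309, so (-27, -57) lies on all three lines and they are concurrent.

Yes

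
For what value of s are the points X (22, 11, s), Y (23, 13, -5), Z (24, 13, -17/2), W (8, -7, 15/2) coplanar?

Coplanarity ⇔ det[XY; XZ; XW] = 0.
Expanding, this is linear in s: (20)s + (110) = 0.
So s = -11/2.

-11/2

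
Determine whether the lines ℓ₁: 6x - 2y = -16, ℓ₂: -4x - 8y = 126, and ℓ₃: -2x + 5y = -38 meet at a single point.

Lines aᵢx + bᵢy = cᵢ with pairwise distinct directions are concurrent exactly when det[aᵢ bᵢ cᵢ] = 0.
Here the determinant is -572.
Nonzero, so no common point exists.

No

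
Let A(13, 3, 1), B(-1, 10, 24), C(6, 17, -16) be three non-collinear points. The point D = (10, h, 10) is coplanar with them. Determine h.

3

A normal to the plane is n = AB × AC = (-441, -399, -147).
D lies in the plane iff n · AD = 0.
This gives (-399)h + (1197) = 0, so h = 3.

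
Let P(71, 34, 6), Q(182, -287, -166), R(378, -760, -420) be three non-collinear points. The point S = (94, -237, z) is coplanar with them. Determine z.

Coplanarity requires PQ · (PR × PS) = 0.
PQ = (111, -321, -172), PR = (307, -794, -426); the triple product is linear in z with coefficient 10413 and constant term 1436994.
Setting it to zero: z = -138.

-138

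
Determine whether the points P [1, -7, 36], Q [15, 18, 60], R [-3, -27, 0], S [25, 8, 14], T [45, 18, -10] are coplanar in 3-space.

Yes

The plane through P, Q, R has normal n = PQ × PR = (-420, 408, -180) and equation n·X = -9756.
Checking the remaining points: n·S = -9756, n·T = -9756.
All equal -9756, so all 5 points lie in one plane.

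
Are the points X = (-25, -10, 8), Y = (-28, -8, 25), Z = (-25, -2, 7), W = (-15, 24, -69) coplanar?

No

The four points are coplanar iff the 3×3 determinant with rows XY, XZ, XW is zero.
Rows: (-3, 2, 17), (0, 8, -1), (10, 34, -77).
Expanding along the first row: (-3)(-582) − (2)(10) + (17)(-80) = 366.
Nonzero ⇒ not coplanar.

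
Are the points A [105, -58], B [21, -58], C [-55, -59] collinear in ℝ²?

AB = (-84, 0), AC = (-160, -1).
If collinear, AC would be a scalar multiple of AB. But (-84)·(-1) ≠ (0)·(-160) (difference 84), so they are not parallel; the points are not collinear.

No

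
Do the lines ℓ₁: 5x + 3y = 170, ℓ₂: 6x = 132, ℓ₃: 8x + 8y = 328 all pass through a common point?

No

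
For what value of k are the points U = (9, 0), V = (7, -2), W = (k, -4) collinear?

Collinearity: (W − U) must be parallel to (V − U) = (-2, -2).
Cross-multiplying the components: (k − 9)·(-2) = (-4)·(-2).
Solving gives k = 5.

5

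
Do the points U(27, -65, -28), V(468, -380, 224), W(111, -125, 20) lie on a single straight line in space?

Yes

UV = (441, -315, 252), UW = (84, -60, 48).
Each component of UW is 4/21 times the corresponding component of UV, so UW = 4/21·UV and the points are collinear.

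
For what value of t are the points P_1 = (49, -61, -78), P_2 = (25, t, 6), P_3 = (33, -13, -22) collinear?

Direction P_1P_3 = (-16, 48, 56). From the x-coordinate of P_2, the parameter along the line is τ = (25 − 49)/(-16) = 3/2.
Then t = (-61) + 3/2·(48) = 11.

11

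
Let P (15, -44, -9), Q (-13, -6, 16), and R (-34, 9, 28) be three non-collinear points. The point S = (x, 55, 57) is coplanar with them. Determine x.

The plane through P, Q, R has equation 81x − 189y + 378z = 6129.
Substituting S: (81)x + (11151) = 6129, so x = -62.

-62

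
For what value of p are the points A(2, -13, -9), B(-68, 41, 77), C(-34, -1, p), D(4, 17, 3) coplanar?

28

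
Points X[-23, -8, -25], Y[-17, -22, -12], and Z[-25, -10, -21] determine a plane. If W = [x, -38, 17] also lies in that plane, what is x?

Coplanarity requires XY · (XZ × XW) = 0.
XY = (6, -14, 13), XZ = (-2, -2, 4); the triple product is linear in x with coefficient -30 and constant term -870.
Setting it to zero: x = -29.

-29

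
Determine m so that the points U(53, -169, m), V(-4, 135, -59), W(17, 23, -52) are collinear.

Direction VW = (21, -112, 7). From the x-coordinate of U, the parameter along the line is τ = (53 − (-4))/21 = 19/7.
Then m = (-59) + 19/7·(7) = -40.

-40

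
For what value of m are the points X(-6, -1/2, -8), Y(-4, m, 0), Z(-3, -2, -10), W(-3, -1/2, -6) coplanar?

Normal to plane XZW: n = (-3, -12, 9/2); plane equation n·P = -12.
Requiring n·Y = -12: (-12)m + (12) = -12.
So m = 2.

2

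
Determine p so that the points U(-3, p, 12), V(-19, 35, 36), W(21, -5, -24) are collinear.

19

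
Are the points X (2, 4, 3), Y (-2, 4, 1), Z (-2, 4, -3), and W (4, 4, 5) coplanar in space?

A normal to the plane through X, Y, Z is n = XY × XZ = (0, -16, 0).
The plane has equation n·P = -64. For W: n·W = -64.
Equal, so W lies in the plane and all four are coplanar.

Yes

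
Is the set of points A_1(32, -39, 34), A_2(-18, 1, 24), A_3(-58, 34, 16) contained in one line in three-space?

No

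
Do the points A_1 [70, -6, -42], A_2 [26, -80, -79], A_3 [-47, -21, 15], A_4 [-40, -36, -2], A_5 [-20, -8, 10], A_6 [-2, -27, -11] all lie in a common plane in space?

No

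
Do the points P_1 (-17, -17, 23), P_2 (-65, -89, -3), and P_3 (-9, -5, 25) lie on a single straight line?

P_1P_2 = (-48, -72, -26), P_1P_3 = (8, 12, 2).
Comparing components 2 and 3: (-72)(2) − (-26)(12) = 168 ≠ 0, so P_1P_2 and P_1P_3 are not parallel and the points are not collinear.

No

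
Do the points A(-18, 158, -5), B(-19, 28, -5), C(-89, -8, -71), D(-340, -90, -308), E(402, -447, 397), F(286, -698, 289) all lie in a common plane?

The plane through A, B, C has normal n = AB × AC = (8580, -66, -9064) and equation n·P = -119548.
Checking the remaining points: n·D = -119548, n·E = -119746, n·F = -119548.
Since n·E = -119746 ≠ -119548, E is off the plane and the points are not all coplanar.

No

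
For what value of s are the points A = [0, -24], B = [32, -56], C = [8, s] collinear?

-32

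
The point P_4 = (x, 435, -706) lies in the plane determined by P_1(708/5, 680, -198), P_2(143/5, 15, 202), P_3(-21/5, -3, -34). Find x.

21

A normal to the plane is n = P_1P_2 × P_1P_3 = (164140, -39788, -19778).
P_4 lies in the plane iff n · P_1P_4 = 0.
This gives (164140)x + (-3446940) = 0, so x = 21.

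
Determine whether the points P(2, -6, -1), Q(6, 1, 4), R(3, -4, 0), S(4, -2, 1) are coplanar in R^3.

Yes

A normal to the plane through P, Q, R is n = PQ × PR = (-3, 1, 1).
The plane has equation n·X = -13. For S: n·S = -13.
Equal, so S lies in the plane and all four are coplanar.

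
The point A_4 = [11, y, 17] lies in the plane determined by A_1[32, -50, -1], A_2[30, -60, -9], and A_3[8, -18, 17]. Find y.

Coplanarity requires A_1A_2 · (A_1A_3 × A_1A_4) = 0.
A_1A_2 = (-2, -10, -8), A_1A_3 = (-24, 32, 18); the triple product is linear in y with coefficient 228 and constant term 4332.
Setting it to zero: y = -19.

-19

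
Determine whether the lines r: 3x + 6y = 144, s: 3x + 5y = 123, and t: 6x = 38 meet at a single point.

Intersecting r and s: solving the 2×2 system gives (x, y) = (6, 21).
Substitute into t: (6)(6) + (0)(21) = 36.
But t requires 38 ≠ 36, so the three lines have no common point.

No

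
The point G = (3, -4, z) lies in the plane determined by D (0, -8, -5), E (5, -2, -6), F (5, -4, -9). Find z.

-5

A normal to the plane is n = DE × DF = (-20, 15, -10).
G lies in the plane iff n · DG = 0.
This gives (-10)z + (-50) = 0, so z = -5.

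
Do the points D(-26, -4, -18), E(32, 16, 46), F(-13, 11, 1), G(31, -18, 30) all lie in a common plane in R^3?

Yes

With D as base: DE = (58, 20, 64), DF = (13, 15, 19), DG = (57, -14, 48).
DF × DG = (986, 459, -1037).
DE · (DF × DG) = 0.
The scalar triple product vanishes, so the four points are coplanar.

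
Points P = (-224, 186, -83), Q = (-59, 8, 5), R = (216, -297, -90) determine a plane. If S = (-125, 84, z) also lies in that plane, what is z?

109

Coplanarity requires PQ · (PR × PS) = 0.
PQ = (165, -178, 88), PR = (440, -483, -7); the triple product is linear in z with coefficient -1375 and constant term 149875.
Setting it to zero: z = 109.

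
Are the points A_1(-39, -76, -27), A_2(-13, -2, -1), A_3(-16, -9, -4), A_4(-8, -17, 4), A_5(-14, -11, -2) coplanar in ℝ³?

Yes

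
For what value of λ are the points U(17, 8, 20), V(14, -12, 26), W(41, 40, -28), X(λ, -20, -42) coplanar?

48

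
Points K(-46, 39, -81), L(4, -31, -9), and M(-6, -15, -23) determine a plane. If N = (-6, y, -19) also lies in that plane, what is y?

Coplanarity requires KL · (KM × KN) = 0.
KL = (50, -70, 72), KM = (40, -54, 58); the triple product is linear in y with coefficient -20 and constant term 100.
Setting it to zero: y = 5.

5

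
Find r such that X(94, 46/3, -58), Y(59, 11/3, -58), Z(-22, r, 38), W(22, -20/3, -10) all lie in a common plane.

-58/3

Normal to plane XYW: n = (-560, 1680, -70); plane equation n·P = -22820.
Requiring n·Z = -22820: (1680)r + (9660) = -22820.
So r = -58/3.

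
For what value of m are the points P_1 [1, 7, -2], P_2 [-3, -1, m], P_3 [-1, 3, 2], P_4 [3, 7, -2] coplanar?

6

Normal to plane P_1P_3P_4: n = (0, 8, 8); plane equation n·P = 40.
Requiring n·P_2 = 40: (8)m + (-8) = 40.
So m = 6.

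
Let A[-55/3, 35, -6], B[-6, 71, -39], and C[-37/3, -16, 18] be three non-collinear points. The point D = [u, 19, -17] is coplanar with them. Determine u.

8/3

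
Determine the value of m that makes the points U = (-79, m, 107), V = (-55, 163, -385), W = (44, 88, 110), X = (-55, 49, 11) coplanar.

Coplanarity ⇔ det[UV; UW; UX] = 0.
Expanding, this is linear in m: (39204)m + (-196020) = 0.
So m = 5.

5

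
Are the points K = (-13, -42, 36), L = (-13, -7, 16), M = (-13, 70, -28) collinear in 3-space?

KL = (0, 35, -20), KM = (0, 112, -64).
KL × KM = (0, 0, 0).
The cross product vanishes, so the three points are collinear.

Yes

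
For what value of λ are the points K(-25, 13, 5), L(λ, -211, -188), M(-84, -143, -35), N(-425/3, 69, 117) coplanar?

Normal to plane KMN: n = (-15232, 33824/3, -21504); plane equation n·P = 1259552/3.
Requiring n·L = 1259552/3: (-15232)λ + (4991392/3) = 1259552/3.
So λ = 245/3.

245/3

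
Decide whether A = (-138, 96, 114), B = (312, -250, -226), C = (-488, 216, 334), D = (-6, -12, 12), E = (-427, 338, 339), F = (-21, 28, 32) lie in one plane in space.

The plane through A, B, C has normal n = AB × AC = (-35320, 20000, -67100) and equation n·P = -855240.
Checking the remaining points: n·D = -833280, n·E = -905260, n·F = -845480.
Since n·D = -833280 ≠ -855240, D is off the plane and the points are not all coplanar.

No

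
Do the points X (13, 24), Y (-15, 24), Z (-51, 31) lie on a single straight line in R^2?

XY = (-28, 0), XZ = (-64, 7).
Twice the signed area of △XYZ is (-28)(7) − (0)(-64) = -196.
The area is nonzero, so the three points are not collinear.

No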